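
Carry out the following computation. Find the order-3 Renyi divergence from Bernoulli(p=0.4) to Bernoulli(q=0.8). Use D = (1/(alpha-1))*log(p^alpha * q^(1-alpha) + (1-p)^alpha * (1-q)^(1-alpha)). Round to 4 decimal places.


Renyi divergence of order alpha between Bernoulli distributions:
D = (1/(alpha-1))*log(p^alpha * q^(1-alpha) + (1-p)^alpha * (1-q)^(1-alpha)).
alpha = 3, p = 0.4, q = 0.8.
p^alpha * q^(1-alpha) = 0.4^3 * 0.8^-2 = 0.1.
(1-p)^alpha * (1-q)^(1-alpha) = 0.6^3 * 0.2^-2 = 5.4.
sum = 0.1 + 5.4 = 5.5.
D = (1/2)*log(5.5) = 0.8524

0.8524


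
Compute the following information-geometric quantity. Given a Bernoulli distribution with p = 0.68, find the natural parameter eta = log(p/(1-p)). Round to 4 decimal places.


Natural parameter for Bernoulli: eta = log(p/(1-p)).
p = 0.68, 1-p = 0.32.
p/(1-p) = 2.125.
eta = log(2.125) = 0.7538

0.7538


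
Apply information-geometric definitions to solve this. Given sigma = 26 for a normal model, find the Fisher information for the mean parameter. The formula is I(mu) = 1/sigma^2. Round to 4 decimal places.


The Fisher information for the mean of a normal distribution is I(mu) = 1/sigma^2.
sigma = 26, so sigma^2 = 676.
I(mu) = 1/676 = 0.0015

0.0015


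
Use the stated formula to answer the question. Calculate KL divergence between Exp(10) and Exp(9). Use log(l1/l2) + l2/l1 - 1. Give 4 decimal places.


KL divergence for exponential family:
KL = log(l1/l2) + l2/l1 - 1.
log(10/9) = 0.105361.
9/10 = 0.9.
KL = 0.105361 + 0.9 - 1 = 0.0054

0.0054


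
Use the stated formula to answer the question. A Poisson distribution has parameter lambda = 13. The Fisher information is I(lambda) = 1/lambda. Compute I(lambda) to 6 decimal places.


Fisher information for Poisson: I(lambda) = 1/lambda.
lambda = 13.
I(lambda) = 1/13 = 0.076923

0.076923


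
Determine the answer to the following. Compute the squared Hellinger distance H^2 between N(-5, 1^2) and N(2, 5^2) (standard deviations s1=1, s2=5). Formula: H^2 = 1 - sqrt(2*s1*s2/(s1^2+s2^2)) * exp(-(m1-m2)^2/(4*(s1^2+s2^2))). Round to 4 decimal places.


Squared Hellinger distance for Gaussians:
H^2 = 1 - sqrt(2*s1*s2/(s1^2+s2^2)) * exp(-(m1-m2)^2/(4*(s1^2+s2^2))).
s1^2 = 1, s2^2 = 25, s1^2+s2^2 = 26.
sqrt(2*1*5/(26)) = 0.620174.
(m1-m2)^2 = (-7)^2 = 49.
exp(-49/(4*26)) = exp(-0.471154) = 0.624282.
H^2 = 1 - 0.620174*0.624282 = 0.6128

0.6128


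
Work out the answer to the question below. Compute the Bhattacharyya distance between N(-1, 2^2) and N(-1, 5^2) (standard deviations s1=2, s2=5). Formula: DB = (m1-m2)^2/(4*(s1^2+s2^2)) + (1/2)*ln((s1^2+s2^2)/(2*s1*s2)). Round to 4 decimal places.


Bhattacharyya distance between two Gaussians:
DB = (m1-m2)^2/(4*(s1^2+s2^2)) + (1/2)*ln((s1^2+s2^2)/(2*s1*s2)).
(m1-m2)^2 = (0)^2 = 0.
s1^2+s2^2 = 4 + 25 = 29.
term1 = 0/116 = 0.0.
term2 = 0.5*ln(29/20.0) = 0.185782.
DB = 0.0 + 0.185782 = 0.1858

0.1858


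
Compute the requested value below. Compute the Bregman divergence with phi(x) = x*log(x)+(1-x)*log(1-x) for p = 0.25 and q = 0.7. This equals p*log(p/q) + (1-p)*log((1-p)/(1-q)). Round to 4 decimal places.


Bregman divergence with negative entropy generator:
D = p*log(p/q) + (1-p)*log((1-p)/(1-q)).
p = 0.25, q = 0.7.
p*log(p/q) = 0.25*log(0.25/0.7) = -0.257405.
(1-p)*log((1-p)/(1-q)) = 0.75*log(0.75/0.3) = 0.687218.
D = -0.257405 + 0.687218 = 0.4298

0.4298


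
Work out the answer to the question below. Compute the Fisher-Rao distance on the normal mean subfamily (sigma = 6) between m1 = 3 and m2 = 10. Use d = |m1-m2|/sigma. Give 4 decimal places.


On the fixed-variance normal subfamily, geodesic distance = |m1-m2|/sigma.
|3 - 10| = 7.
sigma = 6.
d = 7/6 = 1.1667

1.1667


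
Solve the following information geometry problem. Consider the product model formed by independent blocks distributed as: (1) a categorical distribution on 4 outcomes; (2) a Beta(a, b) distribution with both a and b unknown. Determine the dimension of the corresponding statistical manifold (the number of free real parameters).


The dimension of a statistical manifold equals the number of free
(independent) real parameters of the model. For a product of independent
blocks the parameter counts add.
- categorical on 4 outcomes (probabilities sum to 1): 4-1 = 3.
- Beta (a, b): 2.
Total = 3 + 2 = 5.
Dimension = 5

5


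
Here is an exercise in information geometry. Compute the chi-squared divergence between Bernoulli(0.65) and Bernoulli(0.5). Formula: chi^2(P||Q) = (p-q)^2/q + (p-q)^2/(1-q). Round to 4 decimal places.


Chi-squared divergence between Bernoulli distributions:
chi^2 = (p-q)^2/q + (p-q)^2/(1-q).
p = 0.65, q = 0.5, p-q = 0.15.
(p-q)^2 = 0.0225.
term1 = 0.0225/0.5 = 0.045.
term2 = 0.0225/0.5 = 0.045.
chi^2 = 0.045 + 0.045 = 0.0900

0.0900


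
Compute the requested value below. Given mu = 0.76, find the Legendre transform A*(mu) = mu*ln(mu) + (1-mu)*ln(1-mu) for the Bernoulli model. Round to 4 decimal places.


Legendre transform for Bernoulli:
A*(mu) = mu*log(mu) + (1-mu)*log(1-mu).
mu = 0.76, 1-mu = 0.24.
mu*log(mu) = 0.76*log(0.76) = -0.208572.
(1-mu)*log(1-mu) = 0.24*log(0.24) = -0.342508.
A* = -0.208572 + -0.342508 = -0.5511

-0.5511


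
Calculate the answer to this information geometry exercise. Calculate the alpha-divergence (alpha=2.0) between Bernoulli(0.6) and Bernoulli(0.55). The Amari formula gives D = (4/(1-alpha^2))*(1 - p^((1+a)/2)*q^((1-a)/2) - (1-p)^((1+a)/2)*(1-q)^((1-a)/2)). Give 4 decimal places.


Amari alpha-divergence:
D = (4/(1-alpha^2))*(1 - p^((1+a)/2)*q^((1-a)/2) - (1-p)^((1+a)/2)*(1-q)^((1-a)/2)).
alpha = 2.0, p = 0.6, q = 0.55.
e1 = (1+alpha)/2 = 1.5, e2 = (1-alpha)/2 = -0.5.
t1 = p^e1 * q^e2 = 0.6^1.5 * 0.55^-0.5 = 0.62668.
t2 = (1-p)^e1 * (1-q)^e2 = 0.4^1.5 * 0.45^-0.5 = 0.377124.
4/(1-alpha^2) = -1.333333.
D = -1.333333*(1 - 0.62668 - 0.377124) = 0.0051

0.0051


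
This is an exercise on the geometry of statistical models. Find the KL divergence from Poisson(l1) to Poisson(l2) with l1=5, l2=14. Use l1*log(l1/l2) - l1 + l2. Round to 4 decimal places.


KL divergence for Poisson:
KL = l1*log(l1/l2) - l1 + l2.
l1 = 5, l2 = 14.
log(5/14) = -1.029619.
l1*log(l1/l2) = 5 * -1.029619 = -5.148097.
KL = -5.148097 - 5 + 14 = 3.8519

3.8519


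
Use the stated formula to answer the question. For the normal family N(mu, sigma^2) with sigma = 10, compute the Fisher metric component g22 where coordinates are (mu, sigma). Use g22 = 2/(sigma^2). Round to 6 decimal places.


For the 2-parameter normal family, the Fisher metric has:
  g11 = 1/sigma^2, g22 = 2/sigma^2.
sigma = 10, sigma^2 = 100.
g22 = 0.020000

0.020000


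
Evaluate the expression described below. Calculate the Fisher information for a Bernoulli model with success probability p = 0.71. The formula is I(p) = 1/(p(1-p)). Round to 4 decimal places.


For Bernoulli(p), Fisher information is I(p) = 1/(p*(1-p)).
p = 0.71, 1-p = 0.29.
p*(1-p) = 0.2059.
I(p) = 1/0.2059 = 4.8567

4.8567


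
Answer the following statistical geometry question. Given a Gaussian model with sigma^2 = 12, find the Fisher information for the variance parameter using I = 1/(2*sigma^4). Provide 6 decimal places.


Fisher information for variance: I(sigma^2) = 1/(2*sigma^4).
sigma^2 = 12, so sigma^4 = 144.
I = 1/(2*144) = 1/288 = 0.003472

0.003472


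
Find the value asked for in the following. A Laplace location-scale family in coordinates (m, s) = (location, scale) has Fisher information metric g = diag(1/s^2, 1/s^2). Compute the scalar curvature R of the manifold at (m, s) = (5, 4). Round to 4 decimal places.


The metric has the form g = (A dm^2 + B ds^2)/s^2 with A = 1, B = 1.
Substitute u = sqrt(A/B)*m: g = B*(du^2 + ds^2)/s^2, i.e. B times the
Poincare upper half-plane metric, which has constant Gaussian curvature -1.
Scaling a 2D metric by a constant c divides the Gaussian curvature by c,
so K = -1/B = -1/(1) = -1.0000 everywhere (the point (m, s) = (5, 4) is irrelevant:
the curvature is constant).
Scalar curvature in dimension 2: R = 2K = -2/(1) = -2.0000.

-2.0000


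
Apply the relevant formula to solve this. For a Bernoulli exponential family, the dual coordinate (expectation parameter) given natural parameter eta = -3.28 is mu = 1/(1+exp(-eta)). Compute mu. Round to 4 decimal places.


Dual coordinate (expectation parameter) for Bernoulli:
mu = 1/(1+exp(-eta)).
eta = -3.28.
exp(-eta) = exp(3.28) = 26.575773.
mu = 1/(1+26.575773) = 0.0363

0.0363


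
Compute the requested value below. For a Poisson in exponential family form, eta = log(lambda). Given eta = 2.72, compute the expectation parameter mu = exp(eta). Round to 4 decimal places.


Expectation parameter for Poisson exponential family:
mu = exp(eta).
eta = 2.72.
mu = exp(2.72) = 15.1803

15.1803


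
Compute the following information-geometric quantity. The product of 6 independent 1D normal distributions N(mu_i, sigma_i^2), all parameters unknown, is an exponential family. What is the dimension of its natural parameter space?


Exponential family dimension calculation:
Each univariate normal has two natural parameters (mu/sigma^2 and -1/(2 sigma^2)).
With 6 independent components, dim = 2 * 6 = 12.

12


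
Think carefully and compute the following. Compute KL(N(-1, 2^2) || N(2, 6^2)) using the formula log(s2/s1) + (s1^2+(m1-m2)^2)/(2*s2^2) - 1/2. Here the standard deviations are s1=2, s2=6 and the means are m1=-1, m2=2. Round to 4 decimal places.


KL divergence between normal distributions:
KL = log(s2/s1) + (s1^2 + (m1-m2)^2)/(2*s2^2) - 1/2.
log(6/2) = 1.098612.
(2^2 + (-1-2)^2)/(2*6^2) = (4 + 9)/72 = 0.180556.
KL = 1.098612 + 0.180556 - 0.5 = 0.7792

0.7792


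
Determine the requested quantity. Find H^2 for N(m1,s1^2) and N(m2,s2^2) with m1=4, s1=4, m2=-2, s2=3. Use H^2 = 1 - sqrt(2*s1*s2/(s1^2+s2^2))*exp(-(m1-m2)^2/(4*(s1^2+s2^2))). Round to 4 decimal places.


Squared Hellinger distance for Gaussians:
H^2 = 1 - sqrt(2*s1*s2/(s1^2+s2^2)) * exp(-(m1-m2)^2/(4*(s1^2+s2^2))).
s1^2 = 16, s2^2 = 9, s1^2+s2^2 = 25.
sqrt(2*4*3/(25)) = 0.979796.
(m1-m2)^2 = (6)^2 = 36.
exp(-36/(4*25)) = exp(-0.36) = 0.697676.
H^2 = 1 - 0.979796*0.697676 = 0.3164

0.3164


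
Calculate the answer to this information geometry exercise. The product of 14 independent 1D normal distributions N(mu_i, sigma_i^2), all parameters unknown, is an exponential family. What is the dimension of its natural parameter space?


Exponential family dimension calculation:
Each univariate normal has two natural parameters (mu/sigma^2 and -1/(2 sigma^2)).
With 14 independent components, dim = 2 * 14 = 28.

28


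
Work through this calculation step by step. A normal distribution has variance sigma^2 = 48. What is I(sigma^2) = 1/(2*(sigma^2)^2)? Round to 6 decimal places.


Fisher information for variance: I(sigma^2) = 1/(2*sigma^4).
sigma^2 = 48, so sigma^4 = 2304.
I = 1/(2*2304) = 1/4608 = 0.000217

0.000217


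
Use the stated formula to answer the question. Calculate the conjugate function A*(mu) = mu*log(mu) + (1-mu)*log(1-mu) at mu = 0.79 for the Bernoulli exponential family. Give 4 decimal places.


Legendre transform for Bernoulli:
A*(mu) = mu*log(mu) + (1-mu)*log(1-mu).
mu = 0.79, 1-mu = 0.21.
mu*log(mu) = 0.79*log(0.79) = -0.186221.
(1-mu)*log(1-mu) = 0.21*log(0.21) = -0.327736.
A* = -0.186221 + -0.327736 = -0.5140

-0.5140


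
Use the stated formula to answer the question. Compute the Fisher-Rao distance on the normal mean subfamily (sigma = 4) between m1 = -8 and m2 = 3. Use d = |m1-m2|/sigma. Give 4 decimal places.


On the fixed-variance normal subfamily, geodesic distance = |m1-m2|/sigma.
|-8 - 3| = 11.
sigma = 4.
d = 11/4 = 2.7500

2.7500


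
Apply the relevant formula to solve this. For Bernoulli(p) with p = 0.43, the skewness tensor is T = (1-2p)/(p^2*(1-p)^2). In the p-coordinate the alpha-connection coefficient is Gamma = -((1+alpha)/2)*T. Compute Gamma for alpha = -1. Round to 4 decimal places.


Skewness (Amari-Chentsov) tensor: T = (1-2p)/(p^2*(1-p)^2).
p = 0.43, 1-2p = 0.14, p^2 = 0.1849, (1-p)^2 = 0.3249.
T = 0.14/(0.1849 * 0.3249) = 2.330459.
In the p-coordinate, Gamma^(alpha) = Gamma^(0) - (alpha/2)*T with Gamma^(0) = (1/2)*g'(p) = -T/2,
so Gamma^(alpha) = -((1+alpha)/2)*T.
alpha = -1, -(1+alpha)/2 = 0.0.
Gamma = 0.0 * 2.330459 = 0.0000

0.0000


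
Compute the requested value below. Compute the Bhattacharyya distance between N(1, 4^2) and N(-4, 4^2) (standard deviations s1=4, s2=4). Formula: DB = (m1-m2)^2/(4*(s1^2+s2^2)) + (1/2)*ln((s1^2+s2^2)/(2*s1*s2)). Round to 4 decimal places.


Bhattacharyya distance between two Gaussians:
DB = (m1-m2)^2/(4*(s1^2+s2^2)) + (1/2)*ln((s1^2+s2^2)/(2*s1*s2)).
(m1-m2)^2 = (5)^2 = 25.
s1^2+s2^2 = 16 + 16 = 32.
term1 = 25/128 = 0.195312.
term2 = 0.5*ln(32/32.0) = 0.0.
DB = 0.195312 + 0.0 = 0.1953

0.1953


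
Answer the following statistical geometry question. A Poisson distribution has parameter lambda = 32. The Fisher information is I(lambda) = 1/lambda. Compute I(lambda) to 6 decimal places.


Fisher information for Poisson: I(lambda) = 1/lambda.
lambda = 32.
I(lambda) = 1/32 = 0.031250

0.031250


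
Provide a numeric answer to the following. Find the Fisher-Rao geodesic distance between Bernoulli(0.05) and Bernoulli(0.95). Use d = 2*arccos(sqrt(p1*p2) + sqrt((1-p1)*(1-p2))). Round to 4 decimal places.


Geodesic distance on Bernoulli manifold:
d(p1,p2) = 2*arccos(sqrt(p1*p2) + sqrt((1-p1)*(1-p2))).
sqrt(p1*p2) = sqrt(0.05*0.95) = 0.217945.
sqrt((1-p1)*(1-p2)) = sqrt(0.95*0.05) = 0.217945.
arg = 0.217945 + 0.217945 = 0.43589.
d = 2*arccos(0.43589) = 2.2395

2.2395


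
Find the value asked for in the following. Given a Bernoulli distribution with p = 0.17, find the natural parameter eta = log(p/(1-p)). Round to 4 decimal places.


Natural parameter for Bernoulli: eta = log(p/(1-p)).
p = 0.17, 1-p = 0.83.
p/(1-p) = 0.204819.
eta = log(0.204819) = -1.5856

-1.5856


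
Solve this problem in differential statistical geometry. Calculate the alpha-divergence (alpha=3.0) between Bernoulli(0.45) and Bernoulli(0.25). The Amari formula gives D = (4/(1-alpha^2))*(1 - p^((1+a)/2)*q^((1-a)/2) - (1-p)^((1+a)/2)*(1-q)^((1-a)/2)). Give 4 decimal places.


Amari alpha-divergence:
D = (4/(1-alpha^2))*(1 - p^((1+a)/2)*q^((1-a)/2) - (1-p)^((1+a)/2)*(1-q)^((1-a)/2)).
alpha = 3.0, p = 0.45, q = 0.25.
e1 = (1+alpha)/2 = 2.0, e2 = (1-alpha)/2 = -1.0.
t1 = p^e1 * q^e2 = 0.45^2.0 * 0.25^-1.0 = 0.81.
t2 = (1-p)^e1 * (1-q)^e2 = 0.55^2.0 * 0.75^-1.0 = 0.403333.
4/(1-alpha^2) = -0.5.
D = -0.5*(1 - 0.81 - 0.403333) = 0.1067

0.1067


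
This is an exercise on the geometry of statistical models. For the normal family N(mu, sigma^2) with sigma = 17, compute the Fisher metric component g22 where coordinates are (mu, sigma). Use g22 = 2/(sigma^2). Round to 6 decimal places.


For the 2-parameter normal family, the Fisher metric has:
  g11 = 1/sigma^2, g22 = 2/sigma^2.
sigma = 17, sigma^2 = 289.
g22 = 0.006920

0.006920


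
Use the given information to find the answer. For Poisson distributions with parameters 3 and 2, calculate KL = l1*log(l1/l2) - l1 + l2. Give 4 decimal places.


KL divergence for Poisson:
KL = l1*log(l1/l2) - l1 + l2.
l1 = 3, l2 = 2.
log(3/2) = 0.405465.
l1*log(l1/l2) = 3 * 0.405465 = 1.216395.
KL = 1.216395 - 3 + 2 = 0.2164

0.2164


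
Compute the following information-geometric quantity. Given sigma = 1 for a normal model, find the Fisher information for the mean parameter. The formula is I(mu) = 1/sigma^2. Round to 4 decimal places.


The Fisher information for the mean of a normal distribution is I(mu) = 1/sigma^2.
sigma = 1, so sigma^2 = 1.
I(mu) = 1/1 = 1.0000

1.0000


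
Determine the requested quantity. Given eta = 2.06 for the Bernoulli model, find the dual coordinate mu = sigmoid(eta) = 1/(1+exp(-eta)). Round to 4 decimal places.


Dual coordinate (expectation parameter) for Bernoulli:
mu = 1/(1+exp(-eta)).
eta = 2.06.
exp(-eta) = exp(-2.06) = 0.127454.
mu = 1/(1+0.127454) = 0.8870

0.8870


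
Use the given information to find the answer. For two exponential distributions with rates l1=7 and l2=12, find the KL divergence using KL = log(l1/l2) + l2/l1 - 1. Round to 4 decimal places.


KL divergence for exponential family:
KL = log(l1/l2) + l2/l1 - 1.
log(7/12) = -0.538997.
12/7 = 1.714286.
KL = -0.538997 + 1.714286 - 1 = 0.1753

0.1753


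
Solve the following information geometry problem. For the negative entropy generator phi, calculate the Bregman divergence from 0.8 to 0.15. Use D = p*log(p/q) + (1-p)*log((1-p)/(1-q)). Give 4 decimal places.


Bregman divergence with negative entropy generator:
D = p*log(p/q) + (1-p)*log((1-p)/(1-q)).
p = 0.8, q = 0.15.
p*log(p/q) = 0.8*log(0.8/0.15) = 1.339181.
(1-p)*log((1-p)/(1-q)) = 0.2*log(0.2/0.85) = -0.289384.
D = 1.339181 + -0.289384 = 1.0498

1.0498


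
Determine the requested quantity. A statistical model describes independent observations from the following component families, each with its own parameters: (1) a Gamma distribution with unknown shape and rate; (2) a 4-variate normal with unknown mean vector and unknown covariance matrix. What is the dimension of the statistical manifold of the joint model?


The dimension of a statistical manifold equals the number of free
(independent) real parameters of the model. For a product of independent
blocks the parameter counts add.
- Gamma (shape, rate): 2.
- 4-variate normal: 4 (mean) + 4*5/2 = 10 (symmetric covariance) = 14.
Total = 2 + 14 = 16.
Dimension = 16

16


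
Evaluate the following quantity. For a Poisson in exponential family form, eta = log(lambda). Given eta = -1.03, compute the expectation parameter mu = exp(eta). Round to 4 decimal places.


Expectation parameter for Poisson exponential family:
mu = exp(eta).
eta = -1.03.
mu = exp(-1.03) = 0.3570

0.3570


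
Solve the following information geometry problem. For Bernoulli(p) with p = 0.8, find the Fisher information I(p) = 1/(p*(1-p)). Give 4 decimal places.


For Bernoulli(p), Fisher information is I(p) = 1/(p*(1-p)).
p = 0.8, 1-p = 0.2.
p*(1-p) = 0.16.
I(p) = 1/0.16 = 6.2500

6.2500


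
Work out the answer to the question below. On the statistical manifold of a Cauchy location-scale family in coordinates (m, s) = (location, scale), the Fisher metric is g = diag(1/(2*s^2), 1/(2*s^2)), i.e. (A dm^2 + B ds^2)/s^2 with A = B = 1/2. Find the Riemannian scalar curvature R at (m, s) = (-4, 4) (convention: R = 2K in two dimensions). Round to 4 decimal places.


The metric has the form g = (A dm^2 + B ds^2)/s^2 with A = 1/2, B = 1/2.
Substitute u = sqrt(A/B)*m: g = B*(du^2 + ds^2)/s^2, i.e. B times the
Poincare upper half-plane metric, which has constant Gaussian curvature -1.
Scaling a 2D metric by a constant c divides the Gaussian curvature by c,
so K = -1/B = -1/(1/2) = -2.0000 everywhere (the point (m, s) = (-4, 4) is irrelevant:
the curvature is constant).
Scalar curvature in dimension 2: R = 2K = -2/(1/2) = -4.0000.

-4.0000


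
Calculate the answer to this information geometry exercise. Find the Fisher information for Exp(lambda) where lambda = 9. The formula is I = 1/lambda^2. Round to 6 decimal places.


Fisher information for exponential: I(lambda) = 1/lambda^2.
lambda = 9, lambda^2 = 81.
I = 1/81 = 0.012346

0.012346


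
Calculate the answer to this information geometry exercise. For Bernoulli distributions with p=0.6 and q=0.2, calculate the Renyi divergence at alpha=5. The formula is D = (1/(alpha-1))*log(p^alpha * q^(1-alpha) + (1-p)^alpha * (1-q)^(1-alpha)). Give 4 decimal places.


Renyi divergence of order alpha between Bernoulli distributions:
D = (1/(alpha-1))*log(p^alpha * q^(1-alpha) + (1-p)^alpha * (1-q)^(1-alpha)).
alpha = 5, p = 0.6, q = 0.2.
p^alpha * q^(1-alpha) = 0.6^5 * 0.2^-4 = 48.6.
(1-p)^alpha * (1-q)^(1-alpha) = 0.4^5 * 0.8^-4 = 0.025.
sum = 48.6 + 0.025 = 48.625.
D = (1/4)*log(48.625) = 0.9710

0.9710


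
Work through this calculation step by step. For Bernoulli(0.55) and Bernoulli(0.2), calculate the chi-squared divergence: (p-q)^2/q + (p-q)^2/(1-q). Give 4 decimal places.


Chi-squared divergence between Bernoulli distributions:
chi^2 = (p-q)^2/q + (p-q)^2/(1-q).
p = 0.55, q = 0.2, p-q = 0.35.
(p-q)^2 = 0.1225.
term1 = 0.1225/0.2 = 0.6125.
term2 = 0.1225/0.8 = 0.153125.
chi^2 = 0.6125 + 0.153125 = 0.7656

0.7656


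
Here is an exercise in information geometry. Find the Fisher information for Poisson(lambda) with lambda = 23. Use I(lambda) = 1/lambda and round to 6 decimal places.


Fisher information for Poisson: I(lambda) = 1/lambda.
lambda = 23.
I(lambda) = 1/23 = 0.043478

0.043478


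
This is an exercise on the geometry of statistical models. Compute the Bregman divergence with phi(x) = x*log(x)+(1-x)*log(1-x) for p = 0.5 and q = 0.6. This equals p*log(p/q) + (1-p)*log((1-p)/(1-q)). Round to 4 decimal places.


Bregman divergence with negative entropy generator:
D = p*log(p/q) + (1-p)*log((1-p)/(1-q)).
p = 0.5, q = 0.6.
p*log(p/q) = 0.5*log(0.5/0.6) = -0.091161.
(1-p)*log((1-p)/(1-q)) = 0.5*log(0.5/0.4) = 0.111572.
D = -0.091161 + 0.111572 = 0.0204

0.0204


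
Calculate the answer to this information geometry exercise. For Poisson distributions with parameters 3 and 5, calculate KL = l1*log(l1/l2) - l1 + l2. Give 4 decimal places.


KL divergence for Poisson:
KL = l1*log(l1/l2) - l1 + l2.
l1 = 3, l2 = 5.
log(3/5) = -0.510826.
l1*log(l1/l2) = 3 * -0.510826 = -1.532477.
KL = -1.532477 - 3 + 5 = 0.4675

0.4675


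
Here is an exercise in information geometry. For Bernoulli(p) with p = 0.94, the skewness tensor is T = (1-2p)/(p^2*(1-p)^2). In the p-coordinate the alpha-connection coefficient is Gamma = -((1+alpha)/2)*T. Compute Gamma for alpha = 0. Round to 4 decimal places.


Skewness (Amari-Chentsov) tensor: T = (1-2p)/(p^2*(1-p)^2).
p = 0.94, 1-2p = -0.88, p^2 = 0.8836, (1-p)^2 = 0.0036.
T = -0.88/(0.8836 * 0.0036) = -276.646044.
In the p-coordinate, Gamma^(alpha) = Gamma^(0) - (alpha/2)*T with Gamma^(0) = (1/2)*g'(p) = -T/2,
so Gamma^(alpha) = -((1+alpha)/2)*T.
alpha = 0, -(1+alpha)/2 = -0.5.
Gamma = -0.5 * -276.646044 = 138.3230

138.3230


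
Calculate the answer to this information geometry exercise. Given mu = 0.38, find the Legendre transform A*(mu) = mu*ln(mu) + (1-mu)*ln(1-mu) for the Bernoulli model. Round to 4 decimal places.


Legendre transform for Bernoulli:
A*(mu) = mu*log(mu) + (1-mu)*log(1-mu).
mu = 0.38, 1-mu = 0.62.
mu*log(mu) = 0.38*log(0.38) = -0.367682.
(1-mu)*log(1-mu) = 0.62*log(0.62) = -0.296382.
A* = -0.367682 + -0.296382 = -0.6641

-0.6641


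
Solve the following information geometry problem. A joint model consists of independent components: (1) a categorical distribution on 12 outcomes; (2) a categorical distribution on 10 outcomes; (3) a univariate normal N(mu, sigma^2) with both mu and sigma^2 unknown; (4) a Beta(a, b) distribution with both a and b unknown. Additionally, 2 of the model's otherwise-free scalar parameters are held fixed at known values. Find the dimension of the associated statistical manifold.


The dimension of a statistical manifold equals the number of free
(independent) real parameters of the model. For a product of independent
blocks the parameter counts add.
- categorical on 12 outcomes (probabilities sum to 1): 12-1 = 11.
- categorical on 10 outcomes (probabilities sum to 1): 10-1 = 9.
- normal (mu, sigma^2): 2.
- Beta (a, b): 2.
Total = 11 + 9 + 2 + 2 = 24.
2 parameter(s) fixed at known values: 24 - 2 = 22.
Dimension = 22

22


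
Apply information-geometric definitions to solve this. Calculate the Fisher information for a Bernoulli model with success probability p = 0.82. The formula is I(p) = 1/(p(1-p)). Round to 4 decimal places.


For Bernoulli(p), Fisher information is I(p) = 1/(p*(1-p)).
p = 0.82, 1-p = 0.18.
p*(1-p) = 0.1476.
I(p) = 1/0.1476 = 6.7751

6.7751


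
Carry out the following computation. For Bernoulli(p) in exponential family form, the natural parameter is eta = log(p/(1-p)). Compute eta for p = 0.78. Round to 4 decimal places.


Natural parameter for Bernoulli: eta = log(p/(1-p)).
p = 0.78, 1-p = 0.22.
p/(1-p) = 3.545455.
eta = log(3.545455) = 1.2657

1.2657


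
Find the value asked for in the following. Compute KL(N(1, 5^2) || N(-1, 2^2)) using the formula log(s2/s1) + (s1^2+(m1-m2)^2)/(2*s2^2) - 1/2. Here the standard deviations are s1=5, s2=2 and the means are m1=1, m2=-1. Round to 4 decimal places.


KL divergence between normal distributions:
KL = log(s2/s1) + (s1^2 + (m1-m2)^2)/(2*s2^2) - 1/2.
log(2/5) = -0.916291.
(5^2 + (1--1)^2)/(2*2^2) = (25 + 4)/8 = 3.625.
KL = -0.916291 + 3.625 - 0.5 = 2.2087

2.2087


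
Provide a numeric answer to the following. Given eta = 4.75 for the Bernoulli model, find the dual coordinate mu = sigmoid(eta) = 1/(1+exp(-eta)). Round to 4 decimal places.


Dual coordinate (expectation parameter) for Bernoulli:
mu = 1/(1+exp(-eta)).
eta = 4.75.
exp(-eta) = exp(-4.75) = 0.008652.
mu = 1/(1+0.008652) = 0.9914

0.9914


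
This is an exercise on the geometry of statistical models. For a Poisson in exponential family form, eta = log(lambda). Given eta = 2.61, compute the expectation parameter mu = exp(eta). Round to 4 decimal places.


Expectation parameter for Poisson exponential family:
mu = exp(eta).
eta = 2.61.
mu = exp(2.61) = 13.5991

13.5991


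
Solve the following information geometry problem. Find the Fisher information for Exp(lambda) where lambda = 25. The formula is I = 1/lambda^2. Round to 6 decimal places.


Fisher information for exponential: I(lambda) = 1/lambda^2.
lambda = 25, lambda^2 = 625.
I = 1/625 = 0.001600

0.001600


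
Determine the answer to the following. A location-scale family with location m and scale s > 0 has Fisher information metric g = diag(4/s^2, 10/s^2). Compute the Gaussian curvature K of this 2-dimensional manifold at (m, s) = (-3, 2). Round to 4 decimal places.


The metric has the form g = (A dm^2 + B ds^2)/s^2 with A = 4, B = 10.
Substitute u = sqrt(A/B)*m: g = B*(du^2 + ds^2)/s^2, i.e. B times the
Poincare upper half-plane metric, which has constant Gaussian curvature -1.
Scaling a 2D metric by a constant c divides the Gaussian curvature by c,
so K = -1/B = -1/(10) = -0.1000 everywhere (the point (m, s) = (-3, 2) is irrelevant:
the curvature is constant).
The requested Gaussian curvature is K = -0.1000.

-0.1000


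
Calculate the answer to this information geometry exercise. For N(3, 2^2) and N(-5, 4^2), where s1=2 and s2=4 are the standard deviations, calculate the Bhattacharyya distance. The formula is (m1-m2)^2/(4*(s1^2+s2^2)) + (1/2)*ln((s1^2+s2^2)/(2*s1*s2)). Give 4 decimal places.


Bhattacharyya distance between two Gaussians:
DB = (m1-m2)^2/(4*(s1^2+s2^2)) + (1/2)*ln((s1^2+s2^2)/(2*s1*s2)).
(m1-m2)^2 = (8)^2 = 64.
s1^2+s2^2 = 4 + 16 = 20.
term1 = 64/80 = 0.8.
term2 = 0.5*ln(20/16.0) = 0.111572.
DB = 0.8 + 0.111572 = 0.9116

0.9116


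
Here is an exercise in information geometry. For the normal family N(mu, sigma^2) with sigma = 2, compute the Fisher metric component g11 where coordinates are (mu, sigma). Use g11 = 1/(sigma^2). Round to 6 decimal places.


For the 2-parameter normal family, the Fisher metric has:
  g11 = 1/sigma^2, g22 = 2/sigma^2.
sigma = 2, sigma^2 = 4.
g11 = 0.250000

0.250000


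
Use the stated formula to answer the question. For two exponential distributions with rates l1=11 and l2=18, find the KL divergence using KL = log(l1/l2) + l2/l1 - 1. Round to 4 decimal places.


KL divergence for exponential family:
KL = log(l1/l2) + l2/l1 - 1.
log(11/18) = -0.492476.
18/11 = 1.636364.
KL = -0.492476 + 1.636364 - 1 = 0.1439

0.1439


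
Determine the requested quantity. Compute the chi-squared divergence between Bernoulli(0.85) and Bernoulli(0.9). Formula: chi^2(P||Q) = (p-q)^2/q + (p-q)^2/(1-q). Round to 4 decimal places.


Chi-squared divergence between Bernoulli distributions:
chi^2 = (p-q)^2/q + (p-q)^2/(1-q).
p = 0.85, q = 0.9, p-q = -0.05.
(p-q)^2 = 0.0025.
term1 = 0.0025/0.9 = 0.002778.
term2 = 0.0025/0.1 = 0.025.
chi^2 = 0.002778 + 0.025 = 0.0278

0.0278


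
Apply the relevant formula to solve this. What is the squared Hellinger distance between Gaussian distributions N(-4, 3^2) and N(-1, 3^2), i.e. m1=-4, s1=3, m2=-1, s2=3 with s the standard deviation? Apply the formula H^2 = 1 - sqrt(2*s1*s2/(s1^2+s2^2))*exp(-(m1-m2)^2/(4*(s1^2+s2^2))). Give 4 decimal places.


Squared Hellinger distance for Gaussians:
H^2 = 1 - sqrt(2*s1*s2/(s1^2+s2^2)) * exp(-(m1-m2)^2/(4*(s1^2+s2^2))).
s1^2 = 9, s2^2 = 9, s1^2+s2^2 = 18.
sqrt(2*3*3/(18)) = 1.0.
(m1-m2)^2 = (-3)^2 = 9.
exp(-9/(4*18)) = exp(-0.125) = 0.882497.
H^2 = 1 - 1.0*0.882497 = 0.1175

0.1175


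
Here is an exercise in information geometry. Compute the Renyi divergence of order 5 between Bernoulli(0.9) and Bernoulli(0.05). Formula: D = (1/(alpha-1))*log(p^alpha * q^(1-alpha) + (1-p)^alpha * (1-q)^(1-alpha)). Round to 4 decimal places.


Renyi divergence of order alpha between Bernoulli distributions:
D = (1/(alpha-1))*log(p^alpha * q^(1-alpha) + (1-p)^alpha * (1-q)^(1-alpha)).
alpha = 5, p = 0.9, q = 0.05.
p^alpha * q^(1-alpha) = 0.9^5 * 0.05^-4 = 94478.4.
(1-p)^alpha * (1-q)^(1-alpha) = 0.1^5 * 0.95^-4 = 1.2e-05.
sum = 94478.4 + 1.2e-05 = 94478.400012.
D = (1/4)*log(94478.400012) = 2.8640

2.8640


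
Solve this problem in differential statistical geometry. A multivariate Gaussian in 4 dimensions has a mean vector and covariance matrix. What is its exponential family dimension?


Exponential family dimension calculation:
For 4-dim MVN: mean has 4 params, covariance has 4*5/2 = 10 unique entries.
Total dim = 4 + 10 = 14.

14


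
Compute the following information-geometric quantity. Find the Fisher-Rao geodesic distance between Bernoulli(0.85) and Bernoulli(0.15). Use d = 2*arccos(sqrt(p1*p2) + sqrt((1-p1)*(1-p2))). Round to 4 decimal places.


Geodesic distance on Bernoulli manifold:
d(p1,p2) = 2*arccos(sqrt(p1*p2) + sqrt((1-p1)*(1-p2))).
sqrt(p1*p2) = sqrt(0.85*0.15) = 0.357071.
sqrt((1-p1)*(1-p2)) = sqrt(0.15*0.85) = 0.357071.
arg = 0.357071 + 0.357071 = 0.714143.
d = 2*arccos(0.714143) = 1.5508

1.5508


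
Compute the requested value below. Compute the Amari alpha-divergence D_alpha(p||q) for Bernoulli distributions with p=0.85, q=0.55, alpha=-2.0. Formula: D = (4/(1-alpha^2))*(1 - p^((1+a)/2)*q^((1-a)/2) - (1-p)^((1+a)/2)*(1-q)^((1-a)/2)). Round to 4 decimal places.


Amari alpha-divergence:
D = (4/(1-alpha^2))*(1 - p^((1+a)/2)*q^((1-a)/2) - (1-p)^((1+a)/2)*(1-q)^((1-a)/2)).
alpha = -2.0, p = 0.85, q = 0.55.
e1 = (1+alpha)/2 = -0.5, e2 = (1-alpha)/2 = 1.5.
t1 = p^e1 * q^e2 = 0.85^-0.5 * 0.55^1.5 = 0.44242.
t2 = (1-p)^e1 * (1-q)^e2 = 0.15^-0.5 * 0.45^1.5 = 0.779423.
4/(1-alpha^2) = -1.333333.
D = -1.333333*(1 - 0.44242 - 0.779423) = 0.2958

0.2958


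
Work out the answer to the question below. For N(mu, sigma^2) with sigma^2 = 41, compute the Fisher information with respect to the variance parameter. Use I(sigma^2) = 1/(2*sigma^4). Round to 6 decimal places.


Fisher information for variance: I(sigma^2) = 1/(2*sigma^4).
sigma^2 = 41, so sigma^4 = 1681.
I = 1/(2*1681) = 1/3362 = 0.000297

0.000297


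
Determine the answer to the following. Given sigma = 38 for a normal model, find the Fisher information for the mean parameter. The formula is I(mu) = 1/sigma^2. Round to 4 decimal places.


The Fisher information for the mean of a normal distribution is I(mu) = 1/sigma^2.
sigma = 38, so sigma^2 = 1444.
I(mu) = 1/1444 = 0.0007

0.0007


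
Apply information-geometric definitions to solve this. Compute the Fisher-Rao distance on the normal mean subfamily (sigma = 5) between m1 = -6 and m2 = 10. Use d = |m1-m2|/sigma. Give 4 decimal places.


On the fixed-variance normal subfamily, geodesic distance = |m1-m2|/sigma.
|-6 - 10| = 16.
sigma = 5.
d = 16/5 = 3.2000

3.2000


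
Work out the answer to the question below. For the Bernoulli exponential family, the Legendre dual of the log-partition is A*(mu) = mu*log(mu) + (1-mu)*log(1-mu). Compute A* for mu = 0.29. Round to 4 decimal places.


Legendre transform for Bernoulli:
A*(mu) = mu*log(mu) + (1-mu)*log(1-mu).
mu = 0.29, 1-mu = 0.71.
mu*log(mu) = 0.29*log(0.29) = -0.358984.
(1-mu)*log(1-mu) = 0.71*log(0.71) = -0.243168.
A* = -0.358984 + -0.243168 = -0.6022

-0.6022


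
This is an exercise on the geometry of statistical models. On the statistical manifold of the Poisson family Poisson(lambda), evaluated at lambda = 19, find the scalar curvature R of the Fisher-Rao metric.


This family has a single free parameter, so its statistical manifold
is 1-dimensional. The Riemann curvature tensor of any 1-dimensional
Riemannian manifold vanishes identically, so R = 0.

0


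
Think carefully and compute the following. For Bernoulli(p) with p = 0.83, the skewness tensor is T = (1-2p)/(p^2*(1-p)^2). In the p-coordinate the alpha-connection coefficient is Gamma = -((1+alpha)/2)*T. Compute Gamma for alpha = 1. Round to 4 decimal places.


Skewness (Amari-Chentsov) tensor: T = (1-2p)/(p^2*(1-p)^2).
p = 0.83, 1-2p = -0.66, p^2 = 0.6889, (1-p)^2 = 0.0289.
T = -0.66/(0.6889 * 0.0289) = -33.150487.
In the p-coordinate, Gamma^(alpha) = Gamma^(0) - (alpha/2)*T with Gamma^(0) = (1/2)*g'(p) = -T/2,
so Gamma^(alpha) = -((1+alpha)/2)*T.
alpha = 1, -(1+alpha)/2 = -1.0.
Gamma = -1.0 * -33.150487 = 33.1505

33.1505


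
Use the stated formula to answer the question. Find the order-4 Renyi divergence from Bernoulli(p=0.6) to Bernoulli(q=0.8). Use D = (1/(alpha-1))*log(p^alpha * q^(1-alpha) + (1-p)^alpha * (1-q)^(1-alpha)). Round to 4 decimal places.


Renyi divergence of order alpha between Bernoulli distributions:
D = (1/(alpha-1))*log(p^alpha * q^(1-alpha) + (1-p)^alpha * (1-q)^(1-alpha)).
alpha = 4, p = 0.6, q = 0.8.
p^alpha * q^(1-alpha) = 0.6^4 * 0.8^-3 = 0.253125.
(1-p)^alpha * (1-q)^(1-alpha) = 0.4^4 * 0.2^-3 = 3.2.
sum = 0.253125 + 3.2 = 3.453125.
D = (1/3)*log(3.453125) = 0.4131

0.4131


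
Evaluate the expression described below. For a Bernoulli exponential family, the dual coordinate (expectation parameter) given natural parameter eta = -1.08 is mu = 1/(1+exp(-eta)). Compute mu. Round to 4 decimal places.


Dual coordinate (expectation parameter) for Bernoulli:
mu = 1/(1+exp(-eta)).
eta = -1.08.
exp(-eta) = exp(1.08) = 2.94468.
mu = 1/(1+2.94468) = 0.2535

0.2535


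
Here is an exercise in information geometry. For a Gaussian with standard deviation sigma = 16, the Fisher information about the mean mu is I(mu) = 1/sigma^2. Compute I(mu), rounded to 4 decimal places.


The Fisher information for the mean of a normal distribution is I(mu) = 1/sigma^2.
sigma = 16, so sigma^2 = 256.
I(mu) = 1/256 = 0.0039

0.0039


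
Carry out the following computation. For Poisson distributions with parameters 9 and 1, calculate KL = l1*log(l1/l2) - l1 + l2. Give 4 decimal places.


KL divergence for Poisson:
KL = l1*log(l1/l2) - l1 + l2.
l1 = 9, l2 = 1.
log(9/1) = 2.197225.
l1*log(l1/l2) = 9 * 2.197225 = 19.775021.
KL = 19.775021 - 9 + 1 = 11.7750

11.7750


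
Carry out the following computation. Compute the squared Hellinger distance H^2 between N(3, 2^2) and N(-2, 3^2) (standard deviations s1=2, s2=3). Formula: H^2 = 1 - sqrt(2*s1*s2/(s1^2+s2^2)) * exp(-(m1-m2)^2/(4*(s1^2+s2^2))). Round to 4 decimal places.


Squared Hellinger distance for Gaussians:
H^2 = 1 - sqrt(2*s1*s2/(s1^2+s2^2)) * exp(-(m1-m2)^2/(4*(s1^2+s2^2))).
s1^2 = 4, s2^2 = 9, s1^2+s2^2 = 13.
sqrt(2*2*3/(13)) = 0.960769.
(m1-m2)^2 = (5)^2 = 25.
exp(-25/(4*13)) = exp(-0.480769) = 0.618308.
H^2 = 1 - 0.960769*0.618308 = 0.4059

0.4059


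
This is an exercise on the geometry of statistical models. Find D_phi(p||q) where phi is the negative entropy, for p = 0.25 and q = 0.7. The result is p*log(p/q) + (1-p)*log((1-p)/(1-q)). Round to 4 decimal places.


Bregman divergence with negative entropy generator:
D = p*log(p/q) + (1-p)*log((1-p)/(1-q)).
p = 0.25, q = 0.7.
p*log(p/q) = 0.25*log(0.25/0.7) = -0.257405.
(1-p)*log((1-p)/(1-q)) = 0.75*log(0.75/0.3) = 0.687218.
D = -0.257405 + 0.687218 = 0.4298

0.4298


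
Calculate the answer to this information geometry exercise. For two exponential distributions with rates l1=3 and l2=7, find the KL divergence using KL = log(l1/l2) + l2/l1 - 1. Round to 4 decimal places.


KL divergence for exponential family:
KL = log(l1/l2) + l2/l1 - 1.
log(3/7) = -0.847298.
7/3 = 2.333333.
KL = -0.847298 + 2.333333 - 1 = 0.4860

0.4860


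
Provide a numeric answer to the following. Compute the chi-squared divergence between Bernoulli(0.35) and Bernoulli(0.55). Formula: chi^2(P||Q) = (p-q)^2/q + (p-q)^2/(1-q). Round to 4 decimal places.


Chi-squared divergence between Bernoulli distributions:
chi^2 = (p-q)^2/q + (p-q)^2/(1-q).
p = 0.35, q = 0.55, p-q = -0.2.
(p-q)^2 = 0.04.
term1 = 0.04/0.55 = 0.072727.
term2 = 0.04/0.45 = 0.088889.
chi^2 = 0.072727 + 0.088889 = 0.1616

0.1616


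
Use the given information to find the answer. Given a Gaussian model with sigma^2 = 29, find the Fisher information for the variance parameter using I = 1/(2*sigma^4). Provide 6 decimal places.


Fisher information for variance: I(sigma^2) = 1/(2*sigma^4).
sigma^2 = 29, so sigma^4 = 841.
I = 1/(2*841) = 1/1682 = 0.000595

0.000595


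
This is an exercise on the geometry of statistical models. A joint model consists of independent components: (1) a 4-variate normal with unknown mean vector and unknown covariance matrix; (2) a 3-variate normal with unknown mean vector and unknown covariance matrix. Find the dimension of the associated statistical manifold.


The dimension of a statistical manifold equals the number of free
(independent) real parameters of the model. For a product of independent
blocks the parameter counts add.
- 4-variate normal: 4 (mean) + 4*5/2 = 10 (symmetric covariance) = 14.
- 3-variate normal: 3 (mean) + 3*4/2 = 6 (symmetric covariance) = 9.
Total = 14 + 9 = 23.
Dimension = 23

23


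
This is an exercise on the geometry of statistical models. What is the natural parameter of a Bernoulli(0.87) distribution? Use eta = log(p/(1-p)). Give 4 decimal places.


Natural parameter for Bernoulli: eta = log(p/(1-p)).
p = 0.87, 1-p = 0.13.
p/(1-p) = 6.692308.
eta = log(6.692308) = 1.9010

1.9010


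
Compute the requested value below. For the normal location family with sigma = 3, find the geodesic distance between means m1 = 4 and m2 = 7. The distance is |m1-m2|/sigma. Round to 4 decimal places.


On the fixed-variance normal subfamily, geodesic distance = |m1-m2|/sigma.
|4 - 7| = 3.
sigma = 3.
d = 3/3 = 1.0000

1.0000


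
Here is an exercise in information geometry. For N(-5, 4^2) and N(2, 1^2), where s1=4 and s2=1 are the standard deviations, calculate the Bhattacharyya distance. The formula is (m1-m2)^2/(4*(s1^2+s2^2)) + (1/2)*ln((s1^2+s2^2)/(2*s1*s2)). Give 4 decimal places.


Bhattacharyya distance between two Gaussians:
DB = (m1-m2)^2/(4*(s1^2+s2^2)) + (1/2)*ln((s1^2+s2^2)/(2*s1*s2)).
(m1-m2)^2 = (-7)^2 = 49.
s1^2+s2^2 = 16 + 1 = 17.
term1 = 49/68 = 0.720588.
term2 = 0.5*ln(17/8.0) = 0.376886.
DB = 0.720588 + 0.376886 = 1.0975

1.0975


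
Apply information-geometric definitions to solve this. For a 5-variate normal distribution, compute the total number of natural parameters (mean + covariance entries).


Exponential family dimension calculation:
For 5-dim MVN: mean has 5 params, covariance has 5*6/2 = 15 unique entries.
Total dim = 5 + 15 = 20.

20


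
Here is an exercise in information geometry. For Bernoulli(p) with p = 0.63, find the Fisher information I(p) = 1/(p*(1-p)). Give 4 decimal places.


For Bernoulli(p), Fisher information is I(p) = 1/(p*(1-p)).
p = 0.63, 1-p = 0.37.
p*(1-p) = 0.2331.
I(p) = 1/0.2331 = 4.2900

4.2900


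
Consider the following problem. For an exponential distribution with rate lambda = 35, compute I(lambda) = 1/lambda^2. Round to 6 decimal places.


Fisher information for exponential: I(lambda) = 1/lambda^2.
lambda = 35, lambda^2 = 1225.
I = 1/1225 = 0.000816

0.000816


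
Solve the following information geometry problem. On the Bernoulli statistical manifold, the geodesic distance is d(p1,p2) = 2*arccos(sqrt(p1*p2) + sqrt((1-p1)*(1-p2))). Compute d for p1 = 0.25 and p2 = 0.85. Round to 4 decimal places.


Geodesic distance on Bernoulli manifold:
d(p1,p2) = 2*arccos(sqrt(p1*p2) + sqrt((1-p1)*(1-p2))).
sqrt(p1*p2) = sqrt(0.25*0.85) = 0.460977.
sqrt((1-p1)*(1-p2)) = sqrt(0.75*0.15) = 0.33541.
arg = 0.460977 + 0.33541 = 0.796387.
d = 2*arccos(0.796387) = 1.2990

1.2990
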